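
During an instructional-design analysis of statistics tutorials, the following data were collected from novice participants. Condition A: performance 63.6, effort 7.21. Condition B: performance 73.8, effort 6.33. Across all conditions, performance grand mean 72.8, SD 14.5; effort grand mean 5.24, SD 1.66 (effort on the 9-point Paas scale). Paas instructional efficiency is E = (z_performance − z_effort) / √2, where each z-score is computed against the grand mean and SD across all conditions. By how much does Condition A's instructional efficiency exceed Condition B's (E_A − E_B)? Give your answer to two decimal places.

-0.87

Condition A: z_P = (63.6 − 72.8)/14.5 = -0.6345; z_E = (7.21 − 5.24)/1.66 = 1.1867; E_A = (-0.6345 − 1.1867)/√2 = -1.2878.
Condition B: z_P = (73.8 − 72.8)/14.5 = 0.0690; z_E = (6.33 − 5.24)/1.66 = 0.6566; E_B = (0.0690 − 0.6566)/√2 = -0.4155.
E_A − E_B = -1.2878 − (-0.4155) = -0.8723 ≈ -0.87.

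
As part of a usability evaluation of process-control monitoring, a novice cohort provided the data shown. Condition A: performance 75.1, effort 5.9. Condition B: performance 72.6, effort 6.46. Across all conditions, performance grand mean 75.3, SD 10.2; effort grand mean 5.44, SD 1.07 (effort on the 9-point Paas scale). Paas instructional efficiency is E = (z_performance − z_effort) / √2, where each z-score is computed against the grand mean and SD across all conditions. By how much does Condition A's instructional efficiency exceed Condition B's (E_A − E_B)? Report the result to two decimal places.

Condition A: z_P = (75.1 − 75.3)/10.2 = -0.0196; z_E = (5.9 − 5.44)/1.07 = 0.4299; E_A = (-0.0196 − 0.4299)/√2 = -0.3178.
Condition B: z_P = (72.6 − 75.3)/10.2 = -0.2647; z_E = (6.46 − 5.44)/1.07 = 0.9533; E_B = (-0.2647 − 0.9533)/√2 = -0.8613.
E_A − E_B = -0.3178 − (-0.8613) = 0.5435 ≈ 0.54.

0.54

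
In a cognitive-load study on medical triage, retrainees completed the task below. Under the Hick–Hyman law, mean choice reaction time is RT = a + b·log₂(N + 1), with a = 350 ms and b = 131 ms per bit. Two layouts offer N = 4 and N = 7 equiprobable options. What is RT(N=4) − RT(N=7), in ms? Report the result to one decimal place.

-88.8

RT(4) = 350 + 131·log₂(5) = 350 + 131·2.3219 = 654.1689 ms.
RT(7) = 350 + 131·log₂(8) = 350 + 131·3.0000 = 743.0000 ms.
Difference = 654.1689 − 743.0000 = -88.8311 ≈ -88.8 ms.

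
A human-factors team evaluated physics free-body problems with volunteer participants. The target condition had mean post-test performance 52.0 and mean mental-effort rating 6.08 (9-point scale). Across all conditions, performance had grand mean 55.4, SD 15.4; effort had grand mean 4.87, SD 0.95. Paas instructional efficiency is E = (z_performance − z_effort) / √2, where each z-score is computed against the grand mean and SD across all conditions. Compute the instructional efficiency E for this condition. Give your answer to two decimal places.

-1.06

z_performance = (52.0 − 55.4) / 15.4 = -3.4000 / 15.4 = -0.2208.
z_effort = (6.08 − 4.87) / 0.95 = 1.2100 / 0.95 = 1.2737.
z_P − z_E = -0.2208 − 1.2737 = -1.4945.
E = -1.4945 / √2 = -1.4945 / 1.41421 = -1.0568 ≈ -1.06.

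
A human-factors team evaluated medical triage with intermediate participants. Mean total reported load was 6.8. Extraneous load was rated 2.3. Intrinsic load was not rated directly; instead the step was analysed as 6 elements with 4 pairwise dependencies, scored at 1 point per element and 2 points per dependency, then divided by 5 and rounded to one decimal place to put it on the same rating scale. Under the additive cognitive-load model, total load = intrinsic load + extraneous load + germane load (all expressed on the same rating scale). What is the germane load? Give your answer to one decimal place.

Intrinsic (element-interactivity): (6 × 1 + 4 × 2) / 5 = 14 / 5 = 2.8000 → 2.8.
germane load = total − intrinsic − extraneous
             = 6.8 − 2.8 − 2.3 = 1.7.

1.7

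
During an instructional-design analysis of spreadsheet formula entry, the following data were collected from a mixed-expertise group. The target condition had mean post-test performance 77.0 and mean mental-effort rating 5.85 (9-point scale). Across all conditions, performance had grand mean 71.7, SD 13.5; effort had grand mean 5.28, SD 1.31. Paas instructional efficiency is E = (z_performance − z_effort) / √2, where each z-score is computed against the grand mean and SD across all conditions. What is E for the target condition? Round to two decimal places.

z_performance = (77.0 − 71.7) / 13.5 = 5.3000 / 13.5 = 0.3926.
z_effort = (5.85 − 5.28) / 1.31 = 0.5700 / 1.31 = 0.4351.
z_P − z_E = 0.3926 − 0.4351 = -0.0425.
E = -0.0425 / √2 = -0.0425 / 1.41421 = -0.0301 ≈ -0.03.

-0.03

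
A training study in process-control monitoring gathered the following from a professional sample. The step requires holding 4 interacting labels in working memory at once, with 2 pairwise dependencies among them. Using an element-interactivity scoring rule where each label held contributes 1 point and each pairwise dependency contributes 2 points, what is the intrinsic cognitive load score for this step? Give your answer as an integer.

8

Element contribution: 4 × 1 = 4.
Interaction contribution: 2 × 2 = 4.
Intrinsic load = 4 + 4 = 8.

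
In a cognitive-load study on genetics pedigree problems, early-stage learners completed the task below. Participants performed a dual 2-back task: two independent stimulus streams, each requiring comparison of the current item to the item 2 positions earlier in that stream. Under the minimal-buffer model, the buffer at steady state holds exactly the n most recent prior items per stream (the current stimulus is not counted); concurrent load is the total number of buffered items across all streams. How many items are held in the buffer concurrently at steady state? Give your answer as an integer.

Each stream's buffer holds its 2 most recent prior items.
Two independent streams: 2 × 2 = 4 buffered items at steady state.

4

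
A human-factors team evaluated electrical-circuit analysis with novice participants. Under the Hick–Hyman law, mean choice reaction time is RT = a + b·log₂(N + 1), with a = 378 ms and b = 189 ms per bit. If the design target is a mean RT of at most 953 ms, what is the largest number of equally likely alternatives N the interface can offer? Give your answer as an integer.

7

Set 378 + 189·log₂(N + 1) ≤ 953.
log₂(N + 1) ≤ (953 − 378) / 189 = 3.0423.
N + 1 ≤ 2^3.0423 = 8.2380.
N ≤ 7.2380, so the largest integer N is 7.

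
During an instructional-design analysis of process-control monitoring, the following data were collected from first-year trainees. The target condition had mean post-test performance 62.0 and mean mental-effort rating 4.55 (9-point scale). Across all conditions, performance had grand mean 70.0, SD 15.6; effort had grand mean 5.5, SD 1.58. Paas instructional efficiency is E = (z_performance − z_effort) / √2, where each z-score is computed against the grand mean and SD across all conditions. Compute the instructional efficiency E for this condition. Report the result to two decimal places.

z_performance = (62.0 − 70.0) / 15.6 = -8.0000 / 15.6 = -0.5128.
z_effort = (4.55 − 5.5) / 1.58 = -0.9500 / 1.58 = -0.6013.
z_P − z_E = -0.5128 − (-0.6013) = 0.0885.
E = 0.0885 / √2 = 0.0885 / 1.41421 = 0.0626 ≈ 0.06.

0.06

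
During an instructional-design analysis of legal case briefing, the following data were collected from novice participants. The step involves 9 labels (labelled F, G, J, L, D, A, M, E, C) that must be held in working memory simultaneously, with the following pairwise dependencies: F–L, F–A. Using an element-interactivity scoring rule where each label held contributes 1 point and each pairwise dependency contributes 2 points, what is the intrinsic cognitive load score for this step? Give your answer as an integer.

13

Count of labels held simultaneously: 9.
Count of pairwise dependencies listed: 2.
Element contribution: 9 × 1 = 9.
Interaction contribution: 2 × 2 = 4.
Intrinsic load = 9 + 4 = 13.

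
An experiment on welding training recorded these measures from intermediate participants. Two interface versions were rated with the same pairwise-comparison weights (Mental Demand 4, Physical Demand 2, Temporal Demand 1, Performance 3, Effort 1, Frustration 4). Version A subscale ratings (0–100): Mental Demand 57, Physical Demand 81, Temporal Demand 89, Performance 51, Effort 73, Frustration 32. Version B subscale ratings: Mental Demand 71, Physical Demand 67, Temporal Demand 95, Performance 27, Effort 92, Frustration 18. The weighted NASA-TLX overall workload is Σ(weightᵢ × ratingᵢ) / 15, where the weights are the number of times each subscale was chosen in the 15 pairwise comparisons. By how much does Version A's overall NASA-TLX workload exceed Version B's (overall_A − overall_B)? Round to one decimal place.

5.0

Version A weighted sum = 4·57 + 2·81 + 1·89 + 3·51 + 1·73 + 4·32 = 228 + 162 + 89 + 153 + 73 + 128 = 833; overall_A = 833/15 = 55.5333.
Version B weighted sum = 4·71 + 2·67 + 1·95 + 3·27 + 1·92 + 4·18 = 284 + 134 + 95 + 81 + 92 + 72 = 758; overall_B = 758/15 = 50.5333.
Difference = 55.5333 − 50.5333 = 5.0000 ≈ 5.0.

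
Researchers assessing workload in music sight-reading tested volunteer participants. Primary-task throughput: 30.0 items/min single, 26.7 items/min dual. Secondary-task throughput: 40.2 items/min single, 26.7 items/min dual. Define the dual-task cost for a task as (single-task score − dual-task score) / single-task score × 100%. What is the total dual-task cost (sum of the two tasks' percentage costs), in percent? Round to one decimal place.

44.6

Primary cost = (30.0 − 26.7) / 30.0 × 100% = 11.0000%.
Secondary cost = (40.2 − 26.7) / 40.2 × 100% = 33.5821%.
Total = 11.0000% + 33.5821% = 44.5821% ≈ 44.6%.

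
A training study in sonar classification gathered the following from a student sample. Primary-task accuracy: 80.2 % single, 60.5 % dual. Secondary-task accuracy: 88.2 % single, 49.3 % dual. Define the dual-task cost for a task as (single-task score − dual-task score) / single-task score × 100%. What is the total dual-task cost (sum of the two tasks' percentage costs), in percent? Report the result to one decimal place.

68.7

Primary cost = (80.2 − 60.5) / 80.2 × 100% = 24.5636%.
Secondary cost = (88.2 − 49.3) / 88.2 × 100% = 44.1043%.
Total = 24.5636% + 44.1043% = 68.6679% ≈ 68.7%.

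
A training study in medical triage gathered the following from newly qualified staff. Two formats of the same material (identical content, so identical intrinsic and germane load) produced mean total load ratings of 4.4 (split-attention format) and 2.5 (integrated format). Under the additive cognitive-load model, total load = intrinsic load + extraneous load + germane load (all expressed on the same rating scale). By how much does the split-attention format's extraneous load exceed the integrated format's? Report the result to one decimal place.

1.9

Intrinsic and germane load are equal across formats, so the difference in total load equals the difference in extraneous load.
Extraneous-load difference = 4.4 − 2.5 = 1.9.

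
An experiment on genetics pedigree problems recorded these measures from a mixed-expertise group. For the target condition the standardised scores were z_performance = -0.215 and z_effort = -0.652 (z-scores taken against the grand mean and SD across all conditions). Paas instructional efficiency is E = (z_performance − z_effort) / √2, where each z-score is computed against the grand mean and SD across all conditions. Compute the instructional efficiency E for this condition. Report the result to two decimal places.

z_P − z_E = -0.215 − (-0.652) = 0.4370.
E = 0.4370 / √2 = 0.4370 / 1.41421 = 0.3090 ≈ 0.31.

0.31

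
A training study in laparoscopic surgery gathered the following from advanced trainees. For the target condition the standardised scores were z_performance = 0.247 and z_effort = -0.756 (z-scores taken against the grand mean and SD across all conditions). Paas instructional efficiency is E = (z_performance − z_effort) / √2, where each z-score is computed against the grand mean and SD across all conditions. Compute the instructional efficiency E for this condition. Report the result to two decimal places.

z_P − z_E = 0.247 − (-0.756) = 1.0030.
E = 1.0030 / √2 = 1.0030 / 1.41421 = 0.7092 ≈ 0.71.

0.71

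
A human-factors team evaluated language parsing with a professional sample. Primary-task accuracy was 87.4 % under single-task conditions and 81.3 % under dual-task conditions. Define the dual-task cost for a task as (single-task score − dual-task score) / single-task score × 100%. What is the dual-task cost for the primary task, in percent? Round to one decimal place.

Cost = (87.4 − 81.3) / 87.4 × 100%
     = 6.1000 / 87.4 × 100% = 6.9794%.
≈ 7.0%.

7.0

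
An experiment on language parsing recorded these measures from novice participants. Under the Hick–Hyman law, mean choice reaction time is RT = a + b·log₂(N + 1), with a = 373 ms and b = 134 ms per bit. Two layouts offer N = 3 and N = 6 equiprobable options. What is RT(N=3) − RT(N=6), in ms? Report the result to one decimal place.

-108.2

RT(3) = 373 + 134·log₂(4) = 373 + 134·2.0000 = 641.0000 ms.
RT(6) = 373 + 134·log₂(7) = 373 + 134·2.8074 = 749.1916 ms.
Difference = 641.0000 − 749.1916 = -108.1916 ≈ -108.2 ms.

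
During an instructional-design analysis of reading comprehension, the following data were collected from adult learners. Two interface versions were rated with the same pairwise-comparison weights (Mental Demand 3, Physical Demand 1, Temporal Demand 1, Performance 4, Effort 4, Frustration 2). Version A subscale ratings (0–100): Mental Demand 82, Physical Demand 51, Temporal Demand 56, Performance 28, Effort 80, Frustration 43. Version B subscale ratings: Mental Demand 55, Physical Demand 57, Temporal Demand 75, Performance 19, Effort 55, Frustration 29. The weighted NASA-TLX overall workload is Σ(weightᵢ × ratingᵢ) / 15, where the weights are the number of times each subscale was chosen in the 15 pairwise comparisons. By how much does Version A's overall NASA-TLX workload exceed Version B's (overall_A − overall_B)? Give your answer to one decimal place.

14.7

Version A weighted sum = 3·82 + 1·51 + 1·56 + 4·28 + 4·80 + 2·43 = 246 + 51 + 56 + 112 + 320 + 86 = 871; overall_A = 871/15 = 58.0667.
Version B weighted sum = 3·55 + 1·57 + 1·75 + 4·19 + 4·55 + 2·29 = 165 + 57 + 75 + 76 + 220 + 58 = 651; overall_B = 651/15 = 43.4000.
Difference = 58.0667 − 43.4000 = 14.6667 ≈ 14.7.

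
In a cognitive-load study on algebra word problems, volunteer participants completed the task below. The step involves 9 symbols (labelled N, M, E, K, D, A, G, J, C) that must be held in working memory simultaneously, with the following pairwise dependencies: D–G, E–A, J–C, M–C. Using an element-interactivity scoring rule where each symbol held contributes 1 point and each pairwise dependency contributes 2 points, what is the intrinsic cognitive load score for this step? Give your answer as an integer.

17

Count of symbols held simultaneously: 9.
Count of pairwise dependencies listed: 4.
Element contribution: 9 × 1 = 9.
Interaction contribution: 4 × 2 = 8.
Intrinsic load = 9 + 8 = 17.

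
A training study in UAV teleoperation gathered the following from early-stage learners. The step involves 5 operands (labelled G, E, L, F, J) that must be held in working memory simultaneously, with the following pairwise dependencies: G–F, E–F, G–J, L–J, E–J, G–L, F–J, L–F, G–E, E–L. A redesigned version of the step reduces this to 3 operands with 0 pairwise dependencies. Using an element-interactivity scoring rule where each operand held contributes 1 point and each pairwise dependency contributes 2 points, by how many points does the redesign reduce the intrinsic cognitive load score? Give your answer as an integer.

Original: 5 × 1 + 10 × 2 = 5 + 20 = 25.
Redesigned: 3 × 1 + 0 × 2 = 3 + 0 = 3.
Reduction = 25 − 3 = 22.

22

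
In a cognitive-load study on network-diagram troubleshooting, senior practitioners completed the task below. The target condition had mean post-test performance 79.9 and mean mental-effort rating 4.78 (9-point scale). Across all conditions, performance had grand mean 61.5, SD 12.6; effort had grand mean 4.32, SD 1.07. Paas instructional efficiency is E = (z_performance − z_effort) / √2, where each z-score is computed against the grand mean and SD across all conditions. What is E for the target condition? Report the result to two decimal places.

z_performance = (79.9 − 61.5) / 12.6 = 18.4000 / 12.6 = 1.4603.
z_effort = (4.78 − 4.32) / 1.07 = 0.4600 / 1.07 = 0.4299.
z_P − z_E = 1.4603 − 0.4299 = 1.0304.
E = 1.0304 / √2 = 1.0304 / 1.41421 = 0.7286 ≈ 0.73.

0.73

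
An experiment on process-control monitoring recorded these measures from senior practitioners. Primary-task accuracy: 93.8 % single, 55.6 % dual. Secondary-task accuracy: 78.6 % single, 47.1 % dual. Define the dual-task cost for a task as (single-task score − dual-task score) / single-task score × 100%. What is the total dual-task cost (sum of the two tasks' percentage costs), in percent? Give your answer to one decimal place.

Primary cost = (93.8 − 55.6) / 93.8 × 100% = 40.7249%.
Secondary cost = (78.6 − 47.1) / 78.6 × 100% = 40.0763%.
Total = 40.7249% + 40.0763% = 80.8012% ≈ 80.8%.

80.8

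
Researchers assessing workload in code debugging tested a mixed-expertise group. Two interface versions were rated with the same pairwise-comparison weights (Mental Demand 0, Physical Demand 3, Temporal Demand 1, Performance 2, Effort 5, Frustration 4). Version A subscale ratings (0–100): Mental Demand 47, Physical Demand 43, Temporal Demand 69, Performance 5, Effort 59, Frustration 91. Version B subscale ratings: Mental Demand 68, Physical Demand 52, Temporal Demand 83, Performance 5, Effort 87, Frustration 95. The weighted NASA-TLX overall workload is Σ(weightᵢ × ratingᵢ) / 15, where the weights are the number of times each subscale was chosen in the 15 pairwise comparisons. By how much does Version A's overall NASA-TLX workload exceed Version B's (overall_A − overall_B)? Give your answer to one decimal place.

-13.1

Version A weighted sum = 0·47 + 3·43 + 1·69 + 2·5 + 5·59 + 4·91 = 0 + 129 + 69 + 10 + 295 + 364 = 867; overall_A = 867/15 = 57.8000.
Version B weighted sum = 0·68 + 3·52 + 1·83 + 2·5 + 5·87 + 4·95 = 0 + 156 + 83 + 10 + 435 + 380 = 1064; overall_B = 1064/15 = 70.9333.
Difference = 57.8000 − 70.9333 = -13.1333 ≈ -13.1.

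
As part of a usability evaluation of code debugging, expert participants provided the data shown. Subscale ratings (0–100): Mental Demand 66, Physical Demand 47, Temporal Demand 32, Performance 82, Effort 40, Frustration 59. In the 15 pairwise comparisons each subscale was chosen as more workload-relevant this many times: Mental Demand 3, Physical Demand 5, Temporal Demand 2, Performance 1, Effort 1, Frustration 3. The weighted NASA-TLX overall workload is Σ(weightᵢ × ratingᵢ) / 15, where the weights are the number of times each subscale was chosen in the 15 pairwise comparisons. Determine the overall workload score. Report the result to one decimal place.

53.1

The tallies are the weights (they sum to 15).
Weighted sum = 3·66 + 5·47 + 2·32 + 1·82 + 1·40 + 3·59
            = 198 + 235 + 64 + 82 + 40 + 177 = 796.
Overall workload = 796 / 15 = 53.0667 ≈ 53.1.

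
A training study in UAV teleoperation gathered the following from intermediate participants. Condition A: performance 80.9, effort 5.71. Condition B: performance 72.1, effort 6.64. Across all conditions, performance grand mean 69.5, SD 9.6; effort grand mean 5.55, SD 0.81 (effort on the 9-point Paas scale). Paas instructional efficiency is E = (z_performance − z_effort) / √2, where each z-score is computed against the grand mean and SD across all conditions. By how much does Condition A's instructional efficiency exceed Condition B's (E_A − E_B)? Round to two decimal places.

Condition A: z_P = (80.9 − 69.5)/9.6 = 1.1875; z_E = (5.71 − 5.55)/0.81 = 0.1975; E_A = (1.1875 − 0.1975)/√2 = 0.7000.
Condition B: z_P = (72.1 − 69.5)/9.6 = 0.2708; z_E = (6.64 − 5.55)/0.81 = 1.3457; E_B = (0.2708 − 1.3457)/√2 = -0.7601.
E_A − E_B = 0.7000 − (-0.7601) = 1.4601 ≈ 1.46.

1.46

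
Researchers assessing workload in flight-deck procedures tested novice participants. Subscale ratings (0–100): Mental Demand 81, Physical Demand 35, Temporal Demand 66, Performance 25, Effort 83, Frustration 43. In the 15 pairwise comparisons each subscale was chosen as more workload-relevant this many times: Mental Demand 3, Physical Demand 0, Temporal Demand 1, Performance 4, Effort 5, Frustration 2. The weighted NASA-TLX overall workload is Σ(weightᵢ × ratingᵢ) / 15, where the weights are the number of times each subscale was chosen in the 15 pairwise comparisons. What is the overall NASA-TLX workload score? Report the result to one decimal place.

60.7

The tallies are the weights (they sum to 15).
Weighted sum = 3·81 + 0·35 + 1·66 + 4·25 + 5·83 + 2·43
            = 243 + 0 + 66 + 100 + 415 + 86 = 910.
Overall workload = 910 / 15 = 60.6667 ≈ 60.7.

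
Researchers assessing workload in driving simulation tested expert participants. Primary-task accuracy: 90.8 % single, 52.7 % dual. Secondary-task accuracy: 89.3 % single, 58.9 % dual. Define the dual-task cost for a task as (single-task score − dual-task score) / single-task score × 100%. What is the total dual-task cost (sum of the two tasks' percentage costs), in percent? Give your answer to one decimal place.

Primary cost = (90.8 − 52.7) / 90.8 × 100% = 41.9604%.
Secondary cost = (89.3 − 58.9) / 89.3 × 100% = 34.0426%.
Total = 41.9604% + 34.0426% = 76.0030% ≈ 76.0%.

76.0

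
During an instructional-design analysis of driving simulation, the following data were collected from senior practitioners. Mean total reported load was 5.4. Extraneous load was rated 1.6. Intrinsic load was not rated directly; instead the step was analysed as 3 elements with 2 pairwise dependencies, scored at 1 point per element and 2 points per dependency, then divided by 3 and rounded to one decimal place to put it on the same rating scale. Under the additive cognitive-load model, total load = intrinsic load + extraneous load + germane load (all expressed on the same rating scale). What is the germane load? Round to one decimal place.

Intrinsic (element-interactivity): (3 × 1 + 2 × 2) / 3 = 7 / 3 = 2.3333 → 2.3.
germane load = total − intrinsic − extraneous
             = 5.4 − 2.3 − 1.6 = 1.5.

1.5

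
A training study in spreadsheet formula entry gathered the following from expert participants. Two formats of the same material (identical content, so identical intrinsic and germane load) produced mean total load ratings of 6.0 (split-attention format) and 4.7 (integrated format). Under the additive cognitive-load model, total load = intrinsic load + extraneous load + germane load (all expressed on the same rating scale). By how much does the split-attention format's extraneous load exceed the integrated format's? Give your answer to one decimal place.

Intrinsic and germane load are equal across formats, so the difference in total load equals the difference in extraneous load.
Extraneous-load difference = 6.0 − 4.7 = 1.3.

1.3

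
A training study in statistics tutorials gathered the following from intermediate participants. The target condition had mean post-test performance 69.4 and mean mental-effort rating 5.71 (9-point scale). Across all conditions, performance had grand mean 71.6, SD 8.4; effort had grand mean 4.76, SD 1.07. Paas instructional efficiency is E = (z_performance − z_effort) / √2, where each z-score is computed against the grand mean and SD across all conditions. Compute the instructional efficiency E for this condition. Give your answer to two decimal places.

-0.81

z_performance = (69.4 − 71.6) / 8.4 = -2.2000 / 8.4 = -0.2619.
z_effort = (5.71 − 4.76) / 1.07 = 0.9500 / 1.07 = 0.8879.
z_P − z_E = -0.2619 − 0.8879 = -1.1498.
E = -1.1498 / √2 = -1.1498 / 1.41421 = -0.8130 ≈ -0.81.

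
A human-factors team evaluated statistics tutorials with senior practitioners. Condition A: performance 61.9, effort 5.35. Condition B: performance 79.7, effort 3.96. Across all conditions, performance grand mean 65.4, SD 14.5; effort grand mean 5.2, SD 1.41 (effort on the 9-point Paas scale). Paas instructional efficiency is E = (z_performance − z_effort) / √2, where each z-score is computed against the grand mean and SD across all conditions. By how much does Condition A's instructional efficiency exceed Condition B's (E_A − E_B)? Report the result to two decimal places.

-1.57

Condition A: z_P = (61.9 − 65.4)/14.5 = -0.2414; z_E = (5.35 − 5.2)/1.41 = 0.1064; E_A = (-0.2414 − 0.1064)/√2 = -0.2459.
Condition B: z_P = (79.7 − 65.4)/14.5 = 0.9862; z_E = (3.96 − 5.2)/1.41 = -0.8794; E_B = (0.9862 − (-0.8794))/√2 = 1.3192.
E_A − E_B = -0.2459 − 1.3192 = -1.5651 ≈ -1.57.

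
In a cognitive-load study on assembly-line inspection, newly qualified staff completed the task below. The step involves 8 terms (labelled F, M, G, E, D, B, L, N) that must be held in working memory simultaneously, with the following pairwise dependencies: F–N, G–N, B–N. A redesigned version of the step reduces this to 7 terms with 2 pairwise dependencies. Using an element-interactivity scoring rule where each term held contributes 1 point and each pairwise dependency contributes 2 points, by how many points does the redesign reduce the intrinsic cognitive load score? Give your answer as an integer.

3

Original: 8 × 1 + 3 × 2 = 8 + 6 = 14.
Redesigned: 7 × 1 + 2 × 2 = 7 + 4 = 11.
Reduction = 14 − 11 = 3.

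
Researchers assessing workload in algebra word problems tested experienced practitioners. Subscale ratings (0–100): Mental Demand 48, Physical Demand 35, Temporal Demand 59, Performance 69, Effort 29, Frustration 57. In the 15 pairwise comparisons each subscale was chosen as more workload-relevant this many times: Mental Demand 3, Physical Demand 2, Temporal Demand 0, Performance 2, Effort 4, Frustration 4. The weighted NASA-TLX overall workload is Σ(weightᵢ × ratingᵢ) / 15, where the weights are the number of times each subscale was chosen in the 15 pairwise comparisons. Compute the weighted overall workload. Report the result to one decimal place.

46.4

The tallies are the weights (they sum to 15).
Weighted sum = 3·48 + 2·35 + 0·59 + 2·69 + 4·29 + 4·57
            = 144 + 70 + 0 + 138 + 116 + 228 = 696.
Overall workload = 696 / 15 = 46.4000 ≈ 46.4.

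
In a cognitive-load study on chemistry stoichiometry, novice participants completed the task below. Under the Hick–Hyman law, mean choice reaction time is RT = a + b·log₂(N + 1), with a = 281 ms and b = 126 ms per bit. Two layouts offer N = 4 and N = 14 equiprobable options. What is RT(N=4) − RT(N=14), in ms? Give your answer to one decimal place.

-199.7

RT(4) = 281 + 126·log₂(5) = 281 + 126·2.3219 = 573.5594 ms.
RT(14) = 281 + 126·log₂(15) = 281 + 126·3.9069 = 773.2694 ms.
Difference = 573.5594 − 773.2694 = -199.7100 ≈ -199.7 ms.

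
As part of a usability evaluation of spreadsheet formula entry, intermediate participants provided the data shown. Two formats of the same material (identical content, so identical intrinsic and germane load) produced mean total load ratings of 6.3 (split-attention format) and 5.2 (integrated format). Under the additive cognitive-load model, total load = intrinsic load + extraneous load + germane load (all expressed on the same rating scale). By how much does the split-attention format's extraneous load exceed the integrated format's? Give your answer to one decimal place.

1.1

Intrinsic and germane load are equal across formats, so the difference in total load equals the difference in extraneous load.
Extraneous-load difference = 6.3 − 5.2 = 1.1.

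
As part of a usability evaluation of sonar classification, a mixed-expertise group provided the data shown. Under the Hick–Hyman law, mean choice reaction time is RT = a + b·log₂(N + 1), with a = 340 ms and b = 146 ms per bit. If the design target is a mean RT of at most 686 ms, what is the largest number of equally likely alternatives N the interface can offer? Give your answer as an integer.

Set 340 + 146·log₂(N + 1) ≤ 686.
log₂(N + 1) ≤ (686 − 340) / 146 = 2.3699.
N + 1 ≤ 2^2.3699 = 5.1691.
N ≤ 4.1691, so the largest integer N is 4.

4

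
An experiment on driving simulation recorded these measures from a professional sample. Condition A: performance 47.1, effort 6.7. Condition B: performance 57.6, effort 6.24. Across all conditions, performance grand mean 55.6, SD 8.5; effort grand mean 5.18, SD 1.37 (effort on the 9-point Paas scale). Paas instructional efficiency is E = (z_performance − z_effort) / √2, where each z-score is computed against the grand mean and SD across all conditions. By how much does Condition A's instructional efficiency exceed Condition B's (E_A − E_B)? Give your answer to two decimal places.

Condition A: z_P = (47.1 − 55.6)/8.5 = -1.0000; z_E = (6.7 − 5.18)/1.37 = 1.1095; E_A = (-1.0000 − 1.1095)/√2 = -1.4916.
Condition B: z_P = (57.6 − 55.6)/8.5 = 0.2353; z_E = (6.24 − 5.18)/1.37 = 0.7737; E_B = (0.2353 − 0.7737)/√2 = -0.3807.
E_A − E_B = -1.4916 − (-0.3807) = -1.1109 ≈ -1.11.

-1.11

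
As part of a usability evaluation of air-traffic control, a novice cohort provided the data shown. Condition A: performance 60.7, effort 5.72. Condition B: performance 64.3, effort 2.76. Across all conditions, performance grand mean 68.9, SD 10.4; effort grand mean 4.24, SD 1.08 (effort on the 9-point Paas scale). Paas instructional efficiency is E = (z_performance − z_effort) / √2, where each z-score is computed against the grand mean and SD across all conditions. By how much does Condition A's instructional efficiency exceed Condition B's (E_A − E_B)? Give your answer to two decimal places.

-2.18

Condition A: z_P = (60.7 − 68.9)/10.4 = -0.7885; z_E = (5.72 − 4.24)/1.08 = 1.3704; E_A = (-0.7885 − 1.3704)/√2 = -1.5266.
Condition B: z_P = (64.3 − 68.9)/10.4 = -0.4423; z_E = (2.76 − 4.24)/1.08 = -1.3704; E_B = (-0.4423 − (-1.3704))/√2 = 0.6563.
E_A − E_B = -1.5266 − 0.6563 = -2.1829 ≈ -2.18.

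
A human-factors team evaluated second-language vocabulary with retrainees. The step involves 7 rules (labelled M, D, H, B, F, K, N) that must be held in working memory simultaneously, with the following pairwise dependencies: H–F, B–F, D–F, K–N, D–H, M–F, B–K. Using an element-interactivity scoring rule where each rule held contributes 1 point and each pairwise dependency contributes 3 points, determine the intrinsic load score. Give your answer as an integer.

Count of rules held simultaneously: 7.
Count of pairwise dependencies listed: 7.
Element contribution: 7 × 1 = 7.
Interaction contribution: 7 × 3 = 21.
Intrinsic load = 7 + 21 = 28.

28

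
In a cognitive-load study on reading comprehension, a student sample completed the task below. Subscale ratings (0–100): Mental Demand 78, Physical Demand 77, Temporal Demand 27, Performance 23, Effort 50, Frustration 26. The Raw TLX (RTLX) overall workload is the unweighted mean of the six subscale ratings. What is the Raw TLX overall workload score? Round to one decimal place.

Sum of ratings = 78 + 77 + 27 + 23 + 50 + 26 = 281.
RTLX = 281 / 6 = 46.8333 ≈ 46.8.

46.8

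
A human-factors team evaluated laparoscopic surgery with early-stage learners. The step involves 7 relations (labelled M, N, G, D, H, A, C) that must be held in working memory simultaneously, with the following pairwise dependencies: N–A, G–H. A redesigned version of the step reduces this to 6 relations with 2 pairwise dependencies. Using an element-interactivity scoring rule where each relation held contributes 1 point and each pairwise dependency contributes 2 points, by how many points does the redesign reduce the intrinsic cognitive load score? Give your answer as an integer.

Original: 7 × 1 + 2 × 2 = 7 + 4 = 11.
Redesigned: 6 × 1 + 2 × 2 = 6 + 4 = 10.
Reduction = 11 − 10 = 1.

1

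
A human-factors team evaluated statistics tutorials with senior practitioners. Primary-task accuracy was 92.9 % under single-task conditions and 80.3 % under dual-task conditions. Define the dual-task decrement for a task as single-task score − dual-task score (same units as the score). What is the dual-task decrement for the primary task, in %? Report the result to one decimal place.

12.6

Decrement = 92.9 − 80.3 = 12.6000 % ≈ 12.6 %.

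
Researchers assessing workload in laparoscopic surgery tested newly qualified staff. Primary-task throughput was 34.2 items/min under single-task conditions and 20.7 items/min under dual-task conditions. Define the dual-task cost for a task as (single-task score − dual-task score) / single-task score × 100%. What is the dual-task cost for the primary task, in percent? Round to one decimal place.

39.5

Cost = (34.2 − 20.7) / 34.2 × 100%
     = 13.5000 / 34.2 × 100% = 39.4737%.
≈ 39.5%.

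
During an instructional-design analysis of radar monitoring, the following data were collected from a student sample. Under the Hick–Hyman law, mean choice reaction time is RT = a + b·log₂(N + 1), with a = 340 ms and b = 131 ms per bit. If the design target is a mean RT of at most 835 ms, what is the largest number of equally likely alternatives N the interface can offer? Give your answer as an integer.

Set 340 + 131·log₂(N + 1) ≤ 835.
log₂(N + 1) ≤ (835 − 340) / 131 = 3.7786.
N + 1 ≤ 2^3.7786 = 13.7237.
N ≤ 12.7237, so the largest integer N is 12.

12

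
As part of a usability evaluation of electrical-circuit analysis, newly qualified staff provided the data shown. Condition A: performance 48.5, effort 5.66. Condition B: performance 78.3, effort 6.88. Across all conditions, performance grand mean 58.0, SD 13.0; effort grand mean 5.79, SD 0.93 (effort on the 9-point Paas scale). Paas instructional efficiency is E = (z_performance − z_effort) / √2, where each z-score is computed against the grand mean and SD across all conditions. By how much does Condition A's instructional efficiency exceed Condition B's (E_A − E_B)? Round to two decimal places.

Condition A: z_P = (48.5 − 58.0)/13.0 = -0.7308; z_E = (5.66 − 5.79)/0.93 = -0.1398; E_A = (-0.7308 − (-0.1398))/√2 = -0.4179.
Condition B: z_P = (78.3 − 58.0)/13.0 = 1.5615; z_E = (6.88 − 5.79)/0.93 = 1.1720; E_B = (1.5615 − 1.1720)/√2 = 0.2754.
E_A − E_B = -0.4179 − 0.2754 = -0.6933 ≈ -0.69.

-0.69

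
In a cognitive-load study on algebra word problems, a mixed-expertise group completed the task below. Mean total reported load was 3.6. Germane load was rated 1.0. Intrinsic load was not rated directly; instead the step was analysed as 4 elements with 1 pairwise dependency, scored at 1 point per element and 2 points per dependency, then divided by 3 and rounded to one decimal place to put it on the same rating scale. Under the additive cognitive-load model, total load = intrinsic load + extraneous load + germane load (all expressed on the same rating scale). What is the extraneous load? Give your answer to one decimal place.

0.6

Intrinsic (element-interactivity): (4 × 1 + 1 × 2) / 3 = 6 / 3 = 2.0000 → 2.0.
extraneous load = total − intrinsic − germane
             = 3.6 − 2.0 − 1.0 = 0.6.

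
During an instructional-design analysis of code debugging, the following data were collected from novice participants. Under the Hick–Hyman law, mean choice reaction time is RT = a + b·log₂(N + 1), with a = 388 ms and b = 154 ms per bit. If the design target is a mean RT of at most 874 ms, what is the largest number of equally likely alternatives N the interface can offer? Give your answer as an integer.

Set 388 + 154·log₂(N + 1) ≤ 874.
log₂(N + 1) ≤ (874 − 388) / 154 = 3.1558.
N + 1 ≤ 2^3.1558 = 8.9123.
N ≤ 7.9123, so the largest integer N is 7.

7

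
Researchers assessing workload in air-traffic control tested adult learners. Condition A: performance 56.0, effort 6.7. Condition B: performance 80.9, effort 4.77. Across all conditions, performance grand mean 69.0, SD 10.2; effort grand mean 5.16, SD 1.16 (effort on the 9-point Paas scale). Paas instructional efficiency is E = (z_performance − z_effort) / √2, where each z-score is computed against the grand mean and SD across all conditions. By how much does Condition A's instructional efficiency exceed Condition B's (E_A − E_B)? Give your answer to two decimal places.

-2.90

Condition A: z_P = (56.0 − 69.0)/10.2 = -1.2745; z_E = (6.7 − 5.16)/1.16 = 1.3276; E_A = (-1.2745 − 1.3276)/√2 = -1.8400.
Condition B: z_P = (80.9 − 69.0)/10.2 = 1.1667; z_E = (4.77 − 5.16)/1.16 = -0.3362; E_B = (1.1667 − (-0.3362))/√2 = 1.0627.
E_A − E_B = -1.8400 − 1.0627 = -2.9027 ≈ -2.90.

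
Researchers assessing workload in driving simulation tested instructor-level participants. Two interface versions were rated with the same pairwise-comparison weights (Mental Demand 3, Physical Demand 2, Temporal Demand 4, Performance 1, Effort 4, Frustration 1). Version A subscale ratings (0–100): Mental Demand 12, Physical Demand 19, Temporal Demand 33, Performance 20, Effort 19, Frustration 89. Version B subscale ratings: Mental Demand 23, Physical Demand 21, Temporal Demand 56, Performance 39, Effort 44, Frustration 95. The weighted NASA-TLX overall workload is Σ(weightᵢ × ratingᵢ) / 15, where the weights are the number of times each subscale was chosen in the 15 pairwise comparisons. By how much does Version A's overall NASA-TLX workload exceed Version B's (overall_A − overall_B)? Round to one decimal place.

-16.9

Version A weighted sum = 3·12 + 2·19 + 4·33 + 1·20 + 4·19 + 1·89 = 36 + 38 + 132 + 20 + 76 + 89 = 391; overall_A = 391/15 = 26.0667.
Version B weighted sum = 3·23 + 2·21 + 4·56 + 1·39 + 4·44 + 1·95 = 69 + 42 + 224 + 39 + 176 + 95 = 645; overall_B = 645/15 = 43.0000.
Difference = 26.0667 − 43.0000 = -16.9333 ≈ -16.9.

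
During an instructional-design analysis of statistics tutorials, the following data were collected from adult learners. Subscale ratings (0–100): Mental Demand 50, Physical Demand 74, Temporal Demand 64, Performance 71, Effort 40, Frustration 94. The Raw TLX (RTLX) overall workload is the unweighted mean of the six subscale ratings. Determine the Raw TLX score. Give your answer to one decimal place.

Sum of ratings = 50 + 74 + 64 + 71 + 40 + 94 = 393.
RTLX = 393 / 6 = 65.5000 ≈ 65.5.

65.5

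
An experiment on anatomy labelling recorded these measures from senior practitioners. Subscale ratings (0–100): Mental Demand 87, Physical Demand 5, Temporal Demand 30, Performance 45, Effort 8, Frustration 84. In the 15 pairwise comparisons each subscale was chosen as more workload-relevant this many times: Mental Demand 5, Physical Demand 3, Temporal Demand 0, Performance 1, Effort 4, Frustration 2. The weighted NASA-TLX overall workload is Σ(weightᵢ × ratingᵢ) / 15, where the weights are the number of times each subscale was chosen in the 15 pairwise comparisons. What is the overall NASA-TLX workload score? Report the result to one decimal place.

46.3

The tallies are the weights (they sum to 15).
Weighted sum = 5·87 + 3·5 + 0·30 + 1·45 + 4·8 + 2·84
            = 435 + 15 + 0 + 45 + 32 + 168 = 695.
Overall workload = 695 / 15 = 46.3333 ≈ 46.3.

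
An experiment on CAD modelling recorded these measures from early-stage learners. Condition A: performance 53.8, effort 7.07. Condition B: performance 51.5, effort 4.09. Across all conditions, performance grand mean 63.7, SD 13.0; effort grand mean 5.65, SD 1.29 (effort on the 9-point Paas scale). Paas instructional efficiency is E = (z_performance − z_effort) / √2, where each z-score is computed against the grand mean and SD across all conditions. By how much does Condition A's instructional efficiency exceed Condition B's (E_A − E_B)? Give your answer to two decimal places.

Condition A: z_P = (53.8 − 63.7)/13.0 = -0.7615; z_E = (7.07 − 5.65)/1.29 = 1.1008; E_A = (-0.7615 − 1.1008)/√2 = -1.3168.
Condition B: z_P = (51.5 − 63.7)/13.0 = -0.9385; z_E = (4.09 − 5.65)/1.29 = -1.2093; E_B = (-0.9385 − (-1.2093))/√2 = 0.1915.
E_A − E_B = -1.3168 − 0.1915 = -1.5083 ≈ -1.51.

-1.51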